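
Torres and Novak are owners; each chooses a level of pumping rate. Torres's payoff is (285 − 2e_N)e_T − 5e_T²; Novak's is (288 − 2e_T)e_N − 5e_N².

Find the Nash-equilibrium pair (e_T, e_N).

23.6875, 24.0625

Expanding Torres's payoff: 285e_T − 2e_Ne_T − 5e_T².
∂π/∂e_T = 285 − 2e_N − 10e_T = 0, so e_T = 28.5 − 0.2e_N.
Likewise for Novak: e_N = 28.8 − 0.2e_T.
Solving the two reaction functions simultaneously: (1 − (−0.2)(−0.2))e_T = 28.5 − 0.2·28.8, so 0.96e_T = 22.74 and e_T = 23.6875.
Then e_N = 28.8 − 0.2·23.6875 = 24.0625.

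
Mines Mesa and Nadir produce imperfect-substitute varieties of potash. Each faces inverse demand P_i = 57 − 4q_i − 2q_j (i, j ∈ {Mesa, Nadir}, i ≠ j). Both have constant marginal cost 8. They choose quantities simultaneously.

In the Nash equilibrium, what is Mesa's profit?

96.04

Mine Mesa's profit: π = q_{Mesa}(57 − 4q_{Mesa} − 2q_{Nadir}) − 8q_{Mesa}.
∂π/∂q_{Mesa} = 49 − 8q_{Mesa} − 2q_{Nadir} = 0 ⇒ q_{Mesa} = 6.125 − 0.25q_{Nadir}.
By symmetry q_{Nadir} = q_{Mesa}; substituting into the reaction function, 1.25q_{Mesa} = 6.125 and q_{Mesa} = 4.9.
P_{Mesa} = 57 − 4·4.9 − 2·4.9 = 27.6.
Profit = (27.6 − 8)·4.9 = 96.04.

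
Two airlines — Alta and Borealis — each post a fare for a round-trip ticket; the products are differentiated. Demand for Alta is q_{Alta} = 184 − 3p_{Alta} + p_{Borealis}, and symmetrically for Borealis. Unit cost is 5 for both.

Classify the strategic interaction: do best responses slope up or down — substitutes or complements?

strategic complements

Alta's profit: π = (p_{Alta} − 5)(184 − 3p_{Alta} + p_{Borealis}).
∂π/∂p_{Alta} = 199 − 6p_{Alta} + p_{Borealis} = 0 ⇒ p_{Alta} = 199/6 + (1/6)p_{Borealis}.
The best-response slope dp_{Alta}/dp_{Borealis} = 1/6 > 0: the reaction function is upward-sloping, so the choices are strategic complements.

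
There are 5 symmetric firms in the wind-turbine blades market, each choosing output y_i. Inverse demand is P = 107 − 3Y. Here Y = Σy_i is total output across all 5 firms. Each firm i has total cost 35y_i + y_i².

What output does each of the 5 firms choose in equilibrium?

3.6

A representative firm's profit is π_i = y_i(107 − 3Y) − 35y_i − y_i², with Y = y_i + Σ_{j≠i} y_j.
First-order condition: 72 − 8y_i − 3Σ_{j≠i} y_j = 0.
Imposing symmetry (y_j = y for all j) turns Σ_{j≠i} y_j into 4y, so 72 = 20y and y = 3.6.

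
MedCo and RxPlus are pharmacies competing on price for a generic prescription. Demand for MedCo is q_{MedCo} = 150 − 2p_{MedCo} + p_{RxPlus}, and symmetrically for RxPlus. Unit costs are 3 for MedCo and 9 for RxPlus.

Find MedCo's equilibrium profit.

MedCo's profit: π = (p_{MedCo} − 3)(150 − 2p_{MedCo} + p_{RxPlus}).
∂π/∂p_{MedCo} = 156 − 4p_{MedCo} + p_{RxPlus} = 0 ⇒ p_{MedCo} = 39 + 0.25p_{RxPlus}.
Similarly p_{RxPlus} = 42 + 0.25p_{MedCo}.
Solving the two reaction functions simultaneously: (1 − (0.25)(0.25))p_{MedCo} = 39 + 0.25·42, so 0.9375p_{MedCo} = 49.5 and p_{MedCo} = 52.8.
Then p_{RxPlus} = 42 + 0.25·52.8 = 55.2.
q_{MedCo} = 150 − 2·52.8 + 55.2 = 99.6.
Profit = (52.8 − 3)·99.6 = 4960.08.

4960.08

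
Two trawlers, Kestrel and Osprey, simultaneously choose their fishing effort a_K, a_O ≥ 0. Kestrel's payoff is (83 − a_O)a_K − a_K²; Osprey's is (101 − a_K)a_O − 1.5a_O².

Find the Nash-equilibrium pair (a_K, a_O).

Expanding Kestrel's payoff: 83a_K − a_Oa_K − a_K².
∂π/∂a_K = 83 − a_O − 2a_K = 0, so a_K = 41.5 − 0.5a_O.
Likewise for Osprey: a_O = 101/3 − (1/3)a_K.
Solving the two reaction functions simultaneously: (1 − (−0.5)(−1/3))a_K = 41.5 − 0.5·(101/3), so (5/6)a_K = 74/3 and a_K = 29.6.
Then a_O = 101/3 − (1/3)·29.6 = 23.8.

29.6, 23.8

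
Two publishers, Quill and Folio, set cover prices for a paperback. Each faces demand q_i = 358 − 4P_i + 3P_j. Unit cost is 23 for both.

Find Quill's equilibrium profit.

Quill's profit: π = (P_{Quill} − 23)(358 − 4P_{Quill} + 3P_{Folio}).
∂π/∂P_{Quill} = 450 − 8P_{Quill} + 3P_{Folio} = 0 ⇒ P_{Quill} = 56.25 + 0.375P_{Folio}.
The game is symmetric, so in equilibrium P_{Folio} = P_{Quill}: the reaction function gives 0.625P_{Quill} = 56.25, hence P_{Quill} = 90.
q_{Quill} = 358 − 4·90 + 3·90 = 268.
Profit = (90 − 23)·268 = 17956.

17956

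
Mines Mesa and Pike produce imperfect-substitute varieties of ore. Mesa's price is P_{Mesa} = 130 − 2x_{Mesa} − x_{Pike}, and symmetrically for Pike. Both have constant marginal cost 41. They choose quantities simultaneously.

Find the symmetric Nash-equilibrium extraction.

Mine Mesa's profit: π = x_{Mesa}(130 − 2x_{Mesa} − x_{Pike}) − 41x_{Mesa}.
∂π/∂x_{Mesa} = 89 − 4x_{Mesa} − x_{Pike} = 0 ⇒ x_{Mesa} = 22.25 − 0.25x_{Pike}.
The game is symmetric, so in equilibrium x_{Pike} = x_{Mesa}: the reaction function gives 1.25x_{Mesa} = 22.25, hence x_{Mesa} = 17.8.

17.8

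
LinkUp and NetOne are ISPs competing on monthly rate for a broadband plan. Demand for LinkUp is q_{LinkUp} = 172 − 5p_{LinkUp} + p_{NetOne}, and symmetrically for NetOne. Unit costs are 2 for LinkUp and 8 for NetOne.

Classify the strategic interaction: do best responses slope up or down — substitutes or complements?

strategic complements

LinkUp's profit: π = (p_{LinkUp} − 2)(172 − 5p_{LinkUp} + p_{NetOne}).
∂π/∂p_{LinkUp} = 182 − 10p_{LinkUp} + p_{NetOne} = 0 ⇒ p_{LinkUp} = 18.2 + 0.1p_{NetOne}.
The best-response slope dp_{LinkUp}/dp_{NetOne} = 0.1 > 0: the reaction function is upward-sloping, so the choices are strategic complements.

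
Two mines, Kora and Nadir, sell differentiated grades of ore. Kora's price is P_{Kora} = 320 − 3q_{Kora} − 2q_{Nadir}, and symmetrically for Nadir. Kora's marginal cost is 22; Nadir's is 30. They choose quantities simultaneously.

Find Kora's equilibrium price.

Mine Kora's profit: π = q_{Kora}(320 − 3q_{Kora} − 2q_{Nadir}) − 22q_{Kora}.
∂π/∂q_{Kora} = 298 − 6q_{Kora} − 2q_{Nadir} = 0 ⇒ q_{Kora} = 149/3 − (1/3)q_{Nadir}.
Similarly q_{Nadir} = 145/3 − (1/3)q_{Kora}.
Substituting the second reaction function into the first: q_{Kora} = 149/3 − (1/3)(145/3 − (1/3)q_{Kora}), which gives (8/9)q_{Kora} = 302/9 ⇒ q_{Kora} = 37.75.
Then q_{Nadir} = 145/3 − (1/3)·37.75 = 35.75.
P_{Kora} = 320 − 3·37.75 − 2·35.75 = 135.25.

135.25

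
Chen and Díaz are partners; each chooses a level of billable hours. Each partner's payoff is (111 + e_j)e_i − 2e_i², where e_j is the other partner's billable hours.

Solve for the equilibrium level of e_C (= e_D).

Chen's payoff is (111 + e_D)e_C − 2e_C².
∂π/∂e_C = 111 + e_D − 4e_C = 0, so e_C = 27.75 + 0.25e_D.
The game is symmetric, so in equilibrium e_D = e_C: the reaction function gives 0.75e_C = 27.75, hence e_C = 37.

37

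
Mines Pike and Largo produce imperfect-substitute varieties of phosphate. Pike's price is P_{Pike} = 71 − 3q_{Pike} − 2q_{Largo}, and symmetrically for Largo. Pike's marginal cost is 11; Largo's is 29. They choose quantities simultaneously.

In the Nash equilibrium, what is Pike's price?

36.875

Mine Pike's profit: π = q_{Pike}(71 − 3q_{Pike} − 2q_{Largo}) − 11q_{Pike}.
∂π/∂q_{Pike} = 60 − 6q_{Pike} − 2q_{Largo} = 0 ⇒ q_{Pike} = 10 − (1/3)q_{Largo}.
Similarly q_{Largo} = 7 − (1/3)q_{Pike}.
Substituting the second reaction function into the first: q_{Pike} = 10 − (1/3)(7 − (1/3)q_{Pike}), which gives (8/9)q_{Pike} = 23/3 ⇒ q_{Pike} = 8.625.
Then q_{Largo} = 7 − (1/3)·8.625 = 4.125.
P_{Pike} = 71 − 3·8.625 − 2·4.125 = 36.875.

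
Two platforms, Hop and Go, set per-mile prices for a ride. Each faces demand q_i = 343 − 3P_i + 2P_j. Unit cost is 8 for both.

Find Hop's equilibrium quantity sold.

Hop's profit: π = (P_{Hop} − 8)(343 − 3P_{Hop} + 2P_{Go}).
∂π/∂P_{Hop} = 367 − 6P_{Hop} + 2P_{Go} = 0 ⇒ P_{Hop} = 367/6 + (1/3)P_{Go}.
The game is symmetric, so in equilibrium P_{Go} = P_{Hop}: the reaction function gives (2/3)P_{Hop} = 367/6, hence P_{Hop} = 91.75.
q_{Hop} = 343 − 3·91.75 + 2·91.75 = 251.25.

251.25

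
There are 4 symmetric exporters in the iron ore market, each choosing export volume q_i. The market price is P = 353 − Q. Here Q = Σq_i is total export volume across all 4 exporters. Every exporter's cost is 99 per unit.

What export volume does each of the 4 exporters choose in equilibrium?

A representative exporter's profit is π_i = q_i(353 − Q) − 99q_i, with Q = q_i + Σ_{j≠i} q_j.
First-order condition: 254 − 2q_i − Σ_{j≠i} q_j = 0.
Imposing symmetry (q_j = q for all j) turns Σ_{j≠i} q_j into 3q, so 254 = 5q and q = 50.8.

50.8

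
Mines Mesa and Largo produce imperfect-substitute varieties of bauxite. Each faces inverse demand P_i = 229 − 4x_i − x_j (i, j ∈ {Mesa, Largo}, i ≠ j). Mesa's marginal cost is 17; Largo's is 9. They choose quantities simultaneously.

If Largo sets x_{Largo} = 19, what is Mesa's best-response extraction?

Mine Mesa's profit: π = x_{Mesa}(229 − 4x_{Mesa} − x_{Largo}) − 17x_{Mesa}.
∂π/∂x_{Mesa} = 212 − 8x_{Mesa} − x_{Largo} = 0 ⇒ x_{Mesa} = 26.5 − 0.125x_{Largo}.
At x_{Largo} = 19: x_{Mesa} = 26.5 − 0.125·19 = 24.125.

24.125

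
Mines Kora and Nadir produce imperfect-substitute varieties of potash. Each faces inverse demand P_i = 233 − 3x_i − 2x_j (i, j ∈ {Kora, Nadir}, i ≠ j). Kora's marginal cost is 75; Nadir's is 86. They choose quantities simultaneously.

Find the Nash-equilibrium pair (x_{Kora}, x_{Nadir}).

Mine Kora's profit: π = x_{Kora}(233 − 3x_{Kora} − 2x_{Nadir}) − 75x_{Kora}.
∂π/∂x_{Kora} = 158 − 6x_{Kora} − 2x_{Nadir} = 0 ⇒ x_{Kora} = 79/3 − (1/3)x_{Nadir}.
Similarly x_{Nadir} = 24.5 − (1/3)x_{Kora}.
Substituting the second reaction function into the first: x_{Kora} = 79/3 − (1/3)(24.5 − (1/3)x_{Kora}), which gives (8/9)x_{Kora} = 109/6 ⇒ x_{Kora} = 20.4375.
Then x_{Nadir} = 24.5 − (1/3)·20.4375 = 17.6875.

20.4375, 17.6875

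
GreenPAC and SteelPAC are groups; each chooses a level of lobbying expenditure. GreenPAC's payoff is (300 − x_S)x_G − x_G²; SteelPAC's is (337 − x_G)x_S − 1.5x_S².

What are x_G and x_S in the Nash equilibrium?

112.6, 74.8

Expanding GreenPAC's payoff: 300x_G − x_Sx_G − x_G².
∂π/∂x_G = 300 − x_S − 2x_G = 0, so x_G = 150 − 0.5x_S.
Likewise for SteelPAC: x_S = 337/3 − (1/3)x_G.
Solving the two reaction functions simultaneously: (1 − (−0.5)(−1/3))x_G = 150 − 0.5·(337/3), so (5/6)x_G = 563/6 and x_G = 112.6.
Then x_S = 337/3 − (1/3)·112.6 = 74.8.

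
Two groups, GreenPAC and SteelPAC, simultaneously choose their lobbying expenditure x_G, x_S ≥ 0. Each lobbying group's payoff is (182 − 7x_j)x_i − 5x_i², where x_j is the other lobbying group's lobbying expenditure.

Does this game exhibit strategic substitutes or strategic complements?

strategic substitutes

GreenPAC's payoff is (182 − 7x_S)x_G − 5x_G².
∂π/∂x_G = 182 − 7x_S − 10x_G = 0, so x_G = 18.2 − 0.7x_S.
The best-response slope dx_G/dx_S = −0.7 < 0: the reaction function is downward-sloping, so the choices are strategic substitutes.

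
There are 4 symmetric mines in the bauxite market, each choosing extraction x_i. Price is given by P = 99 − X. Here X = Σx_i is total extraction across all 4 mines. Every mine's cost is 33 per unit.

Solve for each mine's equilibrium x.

A representative mine's profit is π_i = x_i(99 − X) − 33x_i, with X = x_i + Σ_{j≠i} x_j.
First-order condition: 66 − 2x_i − Σ_{j≠i} x_j = 0.
Imposing symmetry (x_j = x for all j) turns Σ_{j≠i} x_j into 3x, so 66 = 5x and x = 13.2.

13.2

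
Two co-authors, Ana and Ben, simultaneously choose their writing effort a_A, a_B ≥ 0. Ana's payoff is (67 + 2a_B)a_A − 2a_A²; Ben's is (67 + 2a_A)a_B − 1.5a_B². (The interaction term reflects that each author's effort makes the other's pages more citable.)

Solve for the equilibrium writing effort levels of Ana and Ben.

Expanding Ana's payoff: 67a_A + 2a_Ba_A − 2a_A².
∂π/∂a_A = 67 + 2a_B − 4a_A = 0, so a_A = 16.75 + 0.5a_B.
Likewise for Ben: a_B = 67/3 + (2/3)a_A.
Solving the two reaction functions simultaneously: (1 − (0.5)(2/3))a_A = 16.75 + 0.5·(67/3), so (2/3)a_A = 335/12 and a_A = 41.875.
Then a_B = 67/3 + (2/3)·41.875 = 50.25.

41.875, 50.25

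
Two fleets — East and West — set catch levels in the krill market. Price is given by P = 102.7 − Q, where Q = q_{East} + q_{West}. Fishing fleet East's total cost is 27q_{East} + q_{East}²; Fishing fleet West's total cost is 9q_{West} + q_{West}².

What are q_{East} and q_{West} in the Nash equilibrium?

Fishing fleet East's profit: π = q_{East}(102.7 − (q_{East} + q_{West})) − 27q_{East} − q_{East}².
∂π/∂q_{East} = 75.7 − 4q_{East} − q_{West} = 0, so q_{East} = 18.925 − 0.25q_{West}.
By the same steps for West: q_{West} = 23.425 − 0.25q_{East}.
Solving the two reaction functions simultaneously: (1 − (−0.25)(−0.25))q_{East} = 18.925 − 0.25·23.425, so 0.9375q_{East} = 2091/160 and q_{East} = 13.94.
Then q_{West} = 23.425 − 0.25·13.94 = 19.94.

13.94, 19.94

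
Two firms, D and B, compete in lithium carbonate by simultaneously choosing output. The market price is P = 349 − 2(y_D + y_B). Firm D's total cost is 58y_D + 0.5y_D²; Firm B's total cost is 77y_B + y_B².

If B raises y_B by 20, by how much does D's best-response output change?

Firm D's profit: π = y_D(349 − 2(y_D + y_B)) − 58y_D − 0.5y_D².
∂π/∂y_D = 291 − 5y_D − 2y_B = 0, so y_D = 58.2 − 0.4y_B.
The reaction-function slope is −0.4, so a 20-unit rise in y_B moves y_D by −0.4 × 20 = −8. D's best response falls — the actions are strategic substitutes.

-8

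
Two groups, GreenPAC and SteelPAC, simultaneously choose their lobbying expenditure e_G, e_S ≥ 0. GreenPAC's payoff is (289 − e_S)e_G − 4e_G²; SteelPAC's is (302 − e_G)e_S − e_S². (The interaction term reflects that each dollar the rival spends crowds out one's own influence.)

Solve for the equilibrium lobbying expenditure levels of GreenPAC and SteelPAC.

Expanding GreenPAC's payoff: 289e_G − e_Se_G − 4e_G².
∂π/∂e_G = 289 − e_S − 8e_G = 0, so e_G = 36.125 − 0.125e_S.
Likewise for SteelPAC: e_S = 151 − 0.5e_G.
Plugging e_S into GreenPAC's best response: e_G = 36.125 − 0.125(151 − 0.5e_G) ⇒ 0.9375e_G = 17.25, so e_G = 18.4.
Then e_S = 151 − 0.5·18.4 = 141.8.

18.4, 141.8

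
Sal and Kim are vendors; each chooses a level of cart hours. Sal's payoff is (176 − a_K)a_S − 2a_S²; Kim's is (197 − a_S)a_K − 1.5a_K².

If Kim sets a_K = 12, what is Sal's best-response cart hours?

41

Expanding Sal's payoff: 176a_S − a_Ka_S − 2a_S².
∂π/∂a_S = 176 − a_K − 4a_S = 0, so a_S = 44 − 0.25a_K.
At a_K = 12: a_S = 44 − 0.25·12 = 41.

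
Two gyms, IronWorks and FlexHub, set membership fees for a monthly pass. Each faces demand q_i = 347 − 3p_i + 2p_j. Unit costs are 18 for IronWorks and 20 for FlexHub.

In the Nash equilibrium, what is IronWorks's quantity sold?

247.875

IronWorks's profit: π = (p_{IronWorks} − 18)(347 − 3p_{IronWorks} + 2p_{FlexHub}).
∂π/∂p_{IronWorks} = 401 − 6p_{IronWorks} + 2p_{FlexHub} = 0 ⇒ p_{IronWorks} = 401/6 + (1/3)p_{FlexHub}.
Similarly p_{FlexHub} = 407/6 + (1/3)p_{IronWorks}.
Solving the two reaction functions simultaneously: (1 − (1/3)(1/3))p_{IronWorks} = 401/6 + (1/3)·(407/6), so (8/9)p_{IronWorks} = 805/9 and p_{IronWorks} = 100.625.
Then p_{FlexHub} = 407/6 + (1/3)·100.625 = 101.375.
q_{IronWorks} = 347 − 3·100.625 + 2·101.375 = 247.875.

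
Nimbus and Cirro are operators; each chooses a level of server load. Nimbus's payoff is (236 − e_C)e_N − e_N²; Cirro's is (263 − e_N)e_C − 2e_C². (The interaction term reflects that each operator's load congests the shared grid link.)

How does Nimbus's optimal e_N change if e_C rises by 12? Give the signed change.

-6

Expanding Nimbus's payoff: 236e_N − e_Ce_N − e_N².
∂π/∂e_N = 236 − e_C − 2e_N = 0, so e_N = 118 − 0.5e_C.
The reaction-function slope is −0.5, so a 12-unit rise in e_C moves e_N by −0.5 × 12 = −6. Nimbus's best response falls — the actions are strategic substitutes.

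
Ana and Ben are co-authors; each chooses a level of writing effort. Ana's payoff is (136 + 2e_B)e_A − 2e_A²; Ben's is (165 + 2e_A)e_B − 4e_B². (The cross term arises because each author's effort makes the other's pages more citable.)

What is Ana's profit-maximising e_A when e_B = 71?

69.5

Expanding Ana's payoff: 136e_A + 2e_Be_A − 2e_A².
∂π/∂e_A = 136 + 2e_B − 4e_A = 0, so e_A = 34 + 0.5e_B.
At e_B = 71: e_A = 34 + 0.5·71 = 69.5.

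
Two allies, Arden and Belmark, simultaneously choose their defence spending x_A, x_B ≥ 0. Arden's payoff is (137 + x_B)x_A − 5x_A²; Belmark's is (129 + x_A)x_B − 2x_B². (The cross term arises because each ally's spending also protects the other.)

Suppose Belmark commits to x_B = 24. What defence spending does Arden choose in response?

16.1

Expanding Arden's payoff: 137x_A + x_Bx_A − 5x_A².
∂π/∂x_A = 137 + x_B − 10x_A = 0, so x_A = 13.7 + 0.1x_B.
At x_B = 24: x_A = 13.7 + 0.1·24 = 16.1.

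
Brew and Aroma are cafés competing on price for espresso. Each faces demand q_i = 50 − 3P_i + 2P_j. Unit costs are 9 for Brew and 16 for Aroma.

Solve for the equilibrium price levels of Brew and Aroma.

20.5625, 23.1875

Brew's profit: π = (P_{Brew} − 9)(50 − 3P_{Brew} + 2P_{Aroma}).
∂π/∂P_{Brew} = 77 − 6P_{Brew} + 2P_{Aroma} = 0 ⇒ P_{Brew} = 77/6 + (1/3)P_{Aroma}.
Similarly P_{Aroma} = 49/3 + (1/3)P_{Brew}.
Substituting the second reaction function into the first: P_{Brew} = 77/6 + (1/3)(49/3 + (1/3)P_{Brew}), which gives (8/9)P_{Brew} = 329/18 ⇒ P_{Brew} = 20.5625.
Then P_{Aroma} = 49/3 + (1/3)·20.5625 = 23.1875.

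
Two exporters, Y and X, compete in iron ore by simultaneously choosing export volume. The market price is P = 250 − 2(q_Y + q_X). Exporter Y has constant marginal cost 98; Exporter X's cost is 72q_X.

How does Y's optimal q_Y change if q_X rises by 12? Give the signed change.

-6

Exporter Y's profit: π = q_Y(250 − 2(q_Y + q_X)) − 98q_Y.
∂π/∂q_Y = 152 − 4q_Y − 2q_X = 0, so q_Y = 38 − 0.5q_X.
The reaction-function slope is −0.5, so a 12-unit rise in q_X moves q_Y by −0.5 × 12 = −6. Y's best response falls — the actions are strategic substitutes.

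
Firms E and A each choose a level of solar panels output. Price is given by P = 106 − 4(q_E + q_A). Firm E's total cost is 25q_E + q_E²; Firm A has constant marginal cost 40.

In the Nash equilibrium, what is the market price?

Firm E's profit: π = q_E(106 − 4(q_E + q_A)) − 25q_E − q_E².
∂π/∂q_E = 81 − 10q_E − 4q_A = 0, so q_E = 8.1 − 0.4q_A.
For A: ∂π/∂q_A = 66 − 8q_A − 4q_E = 0 ⇒ q_A = 8.25 − 0.5q_E.
Substituting the second reaction function into the first: q_E = 8.1 − 0.4(8.25 − 0.5q_E), which gives 0.8q_E = 4.8 ⇒ q_E = 6.
Then q_A = 8.25 − 0.5·6 = 5.25.
Equilibrium price: P = 106 − 4·11.25 = 61.

61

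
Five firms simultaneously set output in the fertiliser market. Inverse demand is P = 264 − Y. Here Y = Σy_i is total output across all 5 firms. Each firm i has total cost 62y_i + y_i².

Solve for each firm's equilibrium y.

A representative firm's profit is π_i = y_i(264 − Y) − 62y_i − y_i², with Y = y_i + Σ_{j≠i} y_j.
First-order condition: 202 − 4y_i − Σ_{j≠i} y_j = 0.
With identical firms, set every y_j = y: then 202 − 4y − 4y = 0, i.e. y = 202/8 = 25.25.

25.25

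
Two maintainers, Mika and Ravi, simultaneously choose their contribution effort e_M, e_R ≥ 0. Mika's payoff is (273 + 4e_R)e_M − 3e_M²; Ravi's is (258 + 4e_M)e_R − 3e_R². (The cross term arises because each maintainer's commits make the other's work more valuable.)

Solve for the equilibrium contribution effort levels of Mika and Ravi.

133.5, 132

Expanding Mika's payoff: 273e_M + 4e_Re_M − 3e_M².
∂π/∂e_M = 273 + 4e_R − 6e_M = 0, so e_M = 45.5 + (2/3)e_R.
Likewise for Ravi: e_R = 43 + (2/3)e_M.
Solving the two reaction functions simultaneously: (1 − (2/3)(2/3))e_M = 45.5 + (2/3)·43, so (5/9)e_M = 445/6 and e_M = 133.5.
Then e_R = 43 + (2/3)·133.5 = 132.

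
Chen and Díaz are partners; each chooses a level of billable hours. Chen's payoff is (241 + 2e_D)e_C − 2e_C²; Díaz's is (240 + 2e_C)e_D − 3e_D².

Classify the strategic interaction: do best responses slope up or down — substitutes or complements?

strategic complements

Expanding Chen's payoff: 241e_C + 2e_De_C − 2e_C².
∂π/∂e_C = 241 + 2e_D − 4e_C = 0, so e_C = 60.25 + 0.5e_D.
The best-response slope de_C/de_D = 0.5 > 0: the reaction function is upward-sloping, so the choices are strategic complements.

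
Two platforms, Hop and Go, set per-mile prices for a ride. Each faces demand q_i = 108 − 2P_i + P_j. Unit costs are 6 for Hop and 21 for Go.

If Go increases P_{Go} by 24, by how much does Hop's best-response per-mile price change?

6

Hop's profit: π = (P_{Hop} − 6)(108 − 2P_{Hop} + P_{Go}).
∂π/∂P_{Hop} = 120 − 4P_{Hop} + P_{Go} = 0 ⇒ P_{Hop} = 30 + 0.25P_{Go}.
The reaction-function slope is 0.25, so a 24-unit rise in P_{Go} moves P_{Hop} by 0.25 × 24 = 6. Hop's best response rises — the actions are strategic complements.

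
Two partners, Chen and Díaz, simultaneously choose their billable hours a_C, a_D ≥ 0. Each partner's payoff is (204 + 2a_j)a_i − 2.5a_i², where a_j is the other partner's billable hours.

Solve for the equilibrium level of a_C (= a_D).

Chen's payoff is (204 + 2a_D)a_C − 2.5a_C².
∂π/∂a_C = 204 + 2a_D − 5a_C = 0, so a_C = 40.8 + 0.4a_D.
By symmetry a_D = a_C; substituting into the reaction function, 0.6a_C = 40.8 and a_C = 68.

68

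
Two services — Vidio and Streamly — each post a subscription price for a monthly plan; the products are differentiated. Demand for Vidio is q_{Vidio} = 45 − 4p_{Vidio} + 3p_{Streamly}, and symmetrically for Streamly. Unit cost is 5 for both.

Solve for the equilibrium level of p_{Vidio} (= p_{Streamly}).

13

Vidio's profit: π = (p_{Vidio} − 5)(45 − 4p_{Vidio} + 3p_{Streamly}).
∂π/∂p_{Vidio} = 65 − 8p_{Vidio} + 3p_{Streamly} = 0 ⇒ p_{Vidio} = 8.125 + 0.375p_{Streamly}.
Setting p_{Vidio} = p_{Streamly} in the reaction function: p_{Vidio} = 8.125 + 0.375p_{Vidio}, so p_{Vidio} = 8.125 / 0.625 = 13.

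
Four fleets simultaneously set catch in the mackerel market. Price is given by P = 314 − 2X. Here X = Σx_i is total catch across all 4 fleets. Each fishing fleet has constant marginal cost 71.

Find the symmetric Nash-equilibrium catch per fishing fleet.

A representative fishing fleet's profit is π_i = x_i(314 − 2X) − 71x_i, with X = x_i + Σ_{j≠i} x_j.
First-order condition: 243 − 4x_i − 2Σ_{j≠i} x_j = 0.
With identical fishing fleets, set every x_j = x: then 243 − 4x − 6x = 0, i.e. x = 243/10 = 24.3.

24.3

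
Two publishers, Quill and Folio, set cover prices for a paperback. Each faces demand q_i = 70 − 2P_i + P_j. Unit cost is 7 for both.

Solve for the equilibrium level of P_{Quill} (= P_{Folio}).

Quill's profit: π = (P_{Quill} − 7)(70 − 2P_{Quill} + P_{Folio}).
∂π/∂P_{Quill} = 84 − 4P_{Quill} + P_{Folio} = 0 ⇒ P_{Quill} = 21 + 0.25P_{Folio}.
By symmetry P_{Folio} = P_{Quill}; substituting into the reaction function, 0.75P_{Quill} = 21 and P_{Quill} = 28.

28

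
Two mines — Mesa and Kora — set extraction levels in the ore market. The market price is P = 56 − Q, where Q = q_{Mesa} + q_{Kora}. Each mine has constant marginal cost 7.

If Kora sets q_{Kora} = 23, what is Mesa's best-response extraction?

13

Mine Mesa's profit: π = q_{Mesa}(56 − (q_{Mesa} + q_{Kora})) − 7q_{Mesa}.
∂π/∂q_{Mesa} = 49 − 2q_{Mesa} − q_{Kora} = 0, so q_{Mesa} = 24.5 − 0.5q_{Kora}.
At q_{Kora} = 23: q_{Mesa} = 24.5 − 0.5·23 = 13.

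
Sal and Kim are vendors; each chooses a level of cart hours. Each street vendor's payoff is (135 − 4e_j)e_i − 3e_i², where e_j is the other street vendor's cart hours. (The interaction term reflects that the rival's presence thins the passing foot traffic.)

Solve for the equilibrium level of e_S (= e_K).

Sal's payoff is (135 − 4e_K)e_S − 3e_S².
∂π/∂e_S = 135 − 4e_K − 6e_S = 0, so e_S = 22.5 − (2/3)e_K.
By symmetry e_K = e_S; substituting into the reaction function, (5/3)e_S = 22.5 and e_S = 13.5.

13.5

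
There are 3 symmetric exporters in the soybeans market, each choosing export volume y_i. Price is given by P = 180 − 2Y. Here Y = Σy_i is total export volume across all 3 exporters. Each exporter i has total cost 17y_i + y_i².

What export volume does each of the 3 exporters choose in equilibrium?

A representative exporter's profit is π_i = y_i(180 − 2Y) − 17y_i − y_i², with Y = y_i + Σ_{j≠i} y_j.
First-order condition: 163 − 6y_i − 2Σ_{j≠i} y_j = 0.
With identical exporters, set every y_j = y: then 163 − 6y − 4y = 0, i.e. y = 163/10 = 16.3.

16.3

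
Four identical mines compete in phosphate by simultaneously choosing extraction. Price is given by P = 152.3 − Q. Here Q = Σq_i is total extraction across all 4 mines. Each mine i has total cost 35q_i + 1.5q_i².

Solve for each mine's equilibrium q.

A representative mine's profit is π_i = q_i(152.3 − Q) − 35q_i − 1.5q_i², with Q = q_i + Σ_{j≠i} q_j.
First-order condition: 117.3 − 5q_i − Σ_{j≠i} q_j = 0.
With identical mines, set every q_j = q: then 117.3 − 5q − 3q = 0, i.e. q = 117.3/8 = 14.6625.

14.6625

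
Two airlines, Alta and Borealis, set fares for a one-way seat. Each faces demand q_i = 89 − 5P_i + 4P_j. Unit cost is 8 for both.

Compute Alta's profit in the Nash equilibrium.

911.25

Alta's profit: π = (P_{Alta} − 8)(89 − 5P_{Alta} + 4P_{Borealis}).
∂π/∂P_{Alta} = 129 − 10P_{Alta} + 4P_{Borealis} = 0 ⇒ P_{Alta} = 12.9 + 0.4P_{Borealis}.
By symmetry P_{Borealis} = P_{Alta}; substituting into the reaction function, 0.6P_{Alta} = 12.9 and P_{Alta} = 21.5.
q_{Alta} = 89 − 5·21.5 + 4·21.5 = 67.5.
Profit = (21.5 − 8)·67.5 = 911.25.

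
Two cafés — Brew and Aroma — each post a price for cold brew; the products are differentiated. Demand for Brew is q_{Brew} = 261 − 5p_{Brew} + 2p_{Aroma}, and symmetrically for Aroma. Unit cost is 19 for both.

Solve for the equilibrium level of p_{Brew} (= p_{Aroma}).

Brew's profit: π = (p_{Brew} − 19)(261 − 5p_{Brew} + 2p_{Aroma}).
∂π/∂p_{Brew} = 356 − 10p_{Brew} + 2p_{Aroma} = 0 ⇒ p_{Brew} = 35.6 + 0.2p_{Aroma}.
The game is symmetric, so in equilibrium p_{Aroma} = p_{Brew}: the reaction function gives 0.8p_{Brew} = 35.6, hence p_{Brew} = 44.5.

44.5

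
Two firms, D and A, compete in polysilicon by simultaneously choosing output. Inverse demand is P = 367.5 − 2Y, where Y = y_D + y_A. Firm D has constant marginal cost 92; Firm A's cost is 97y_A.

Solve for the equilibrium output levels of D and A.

46.75, 44.25

Firm D's profit: π = y_D(367.5 − 2(y_D + y_A)) − 92y_D.
∂π/∂y_D = 275.5 − 4y_D − 2y_A = 0, so y_D = 68.875 − 0.5y_A.
By the same steps for A: y_A = 67.625 − 0.5y_D.
Substituting the second reaction function into the first: y_D = 68.875 − 0.5(67.625 − 0.5y_D), which gives 0.75y_D = 35.0625 ⇒ y_D = 46.75.
Then y_A = 67.625 − 0.5·46.75 = 44.25.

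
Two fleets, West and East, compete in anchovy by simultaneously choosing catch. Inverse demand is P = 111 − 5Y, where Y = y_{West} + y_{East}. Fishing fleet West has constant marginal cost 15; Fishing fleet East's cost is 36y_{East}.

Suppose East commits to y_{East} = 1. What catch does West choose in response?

9.1

Fishing fleet West's profit: π = y_{West}(111 − 5(y_{West} + y_{East})) − 15y_{West}.
∂π/∂y_{West} = 96 − 10y_{West} − 5y_{East} = 0, so y_{West} = 9.6 − 0.5y_{East}.
At y_{East} = 1: y_{West} = 9.6 − 0.5·1 = 9.1.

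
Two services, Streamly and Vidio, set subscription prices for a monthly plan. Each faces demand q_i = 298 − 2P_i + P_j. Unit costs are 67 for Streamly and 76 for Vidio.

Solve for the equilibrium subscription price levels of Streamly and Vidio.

145.2, 148.8

Streamly's profit: π = (P_{Streamly} − 67)(298 − 2P_{Streamly} + P_{Vidio}).
∂π/∂P_{Streamly} = 432 − 4P_{Streamly} + P_{Vidio} = 0 ⇒ P_{Streamly} = 108 + 0.25P_{Vidio}.
Similarly P_{Vidio} = 112.5 + 0.25P_{Streamly}.
Solving the two reaction functions simultaneously: (1 − (0.25)(0.25))P_{Streamly} = 108 + 0.25·112.5, so 0.9375P_{Streamly} = 136.125 and P_{Streamly} = 145.2.
Then P_{Vidio} = 112.5 + 0.25·145.2 = 148.8.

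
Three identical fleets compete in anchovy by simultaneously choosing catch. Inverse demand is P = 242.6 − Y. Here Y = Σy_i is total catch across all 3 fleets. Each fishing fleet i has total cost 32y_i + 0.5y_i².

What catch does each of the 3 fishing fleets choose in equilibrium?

42.12

A representative fishing fleet's profit is π_i = y_i(242.6 − Y) − 32y_i − 0.5y_i², with Y = y_i + Σ_{j≠i} y_j.
First-order condition: 210.6 − 3y_i − Σ_{j≠i} y_j = 0.
Imposing symmetry (y_j = y for all j) turns Σ_{j≠i} y_j into 2y, so 210.6 = 5y and y = 42.12.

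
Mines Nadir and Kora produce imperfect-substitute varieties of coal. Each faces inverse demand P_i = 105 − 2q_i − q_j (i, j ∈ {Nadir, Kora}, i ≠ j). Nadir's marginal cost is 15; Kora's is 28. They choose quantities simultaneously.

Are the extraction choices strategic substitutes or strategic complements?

Mine Nadir's profit: π = q_{Nadir}(105 − 2q_{Nadir} − q_{Kora}) − 15q_{Nadir}.
∂π/∂q_{Nadir} = 90 − 4q_{Nadir} − q_{Kora} = 0 ⇒ q_{Nadir} = 22.5 − 0.25q_{Kora}.
The best-response slope dq_{Nadir}/dq_{Kora} = −0.25 < 0: the reaction function is downward-sloping, so the choices are strategic substitutes.

strategic substitutes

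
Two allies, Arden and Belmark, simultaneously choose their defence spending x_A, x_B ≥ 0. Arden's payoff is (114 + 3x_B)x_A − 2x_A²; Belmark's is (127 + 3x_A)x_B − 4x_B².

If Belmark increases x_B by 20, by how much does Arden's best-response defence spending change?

Expanding Arden's payoff: 114x_A + 3x_Bx_A − 2x_A².
∂π/∂x_A = 114 + 3x_B − 4x_A = 0, so x_A = 28.5 + 0.75x_B.
The reaction-function slope is 0.75, so a 20-unit rise in x_B moves x_A by 0.75 × 20 = 15. Arden's best response rises — the actions are strategic complements.

15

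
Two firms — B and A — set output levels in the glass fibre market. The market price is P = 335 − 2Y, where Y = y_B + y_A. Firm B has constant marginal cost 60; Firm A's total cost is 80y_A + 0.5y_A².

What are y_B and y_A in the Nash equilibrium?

Firm B's profit: π = y_B(335 − 2(y_B + y_A)) − 60y_B.
∂π/∂y_B = 275 − 4y_B − 2y_A = 0, so y_B = 68.75 − 0.5y_A.
For A: ∂π/∂y_A = 255 − 5y_A − 2y_B = 0 ⇒ y_A = 51 − 0.4y_B.
Plugging y_A into B's best response: y_B = 68.75 − 0.5(51 − 0.4y_B) ⇒ 0.8y_B = 43.25, so y_B = 54.0625.
Then y_A = 51 − 0.4·54.0625 = 29.375.

54.0625, 29.375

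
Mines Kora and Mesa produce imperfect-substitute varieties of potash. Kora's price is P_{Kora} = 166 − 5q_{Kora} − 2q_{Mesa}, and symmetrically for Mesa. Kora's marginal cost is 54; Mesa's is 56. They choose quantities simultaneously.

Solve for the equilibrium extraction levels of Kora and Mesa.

Mine Kora's profit: π = q_{Kora}(166 − 5q_{Kora} − 2q_{Mesa}) − 54q_{Kora}.
∂π/∂q_{Kora} = 112 − 10q_{Kora} − 2q_{Mesa} = 0 ⇒ q_{Kora} = 11.2 − 0.2q_{Mesa}.
Similarly q_{Mesa} = 11 − 0.2q_{Kora}.
Plugging q_{Mesa} into Kora's best response: q_{Kora} = 11.2 − 0.2(11 − 0.2q_{Kora}) ⇒ 0.96q_{Kora} = 9, so q_{Kora} = 9.375.
Then q_{Mesa} = 11 − 0.2·9.375 = 9.125.

9.375, 9.125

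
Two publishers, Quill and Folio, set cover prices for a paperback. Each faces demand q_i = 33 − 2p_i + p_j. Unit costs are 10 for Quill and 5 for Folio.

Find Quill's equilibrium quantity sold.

14

Quill's profit: π = (p_{Quill} − 10)(33 − 2p_{Quill} + p_{Folio}).
∂π/∂p_{Quill} = 53 − 4p_{Quill} + p_{Folio} = 0 ⇒ p_{Quill} = 13.25 + 0.25p_{Folio}.
Similarly p_{Folio} = 10.75 + 0.25p_{Quill}.
Plugging p_{Folio} into Quill's best response: p_{Quill} = 13.25 + 0.25(10.75 + 0.25p_{Quill}) ⇒ 0.9375p_{Quill} = 15.9375, so p_{Quill} = 17.
Then p_{Folio} = 10.75 + 0.25·17 = 15.
q_{Quill} = 33 − 2·17 + 15 = 14.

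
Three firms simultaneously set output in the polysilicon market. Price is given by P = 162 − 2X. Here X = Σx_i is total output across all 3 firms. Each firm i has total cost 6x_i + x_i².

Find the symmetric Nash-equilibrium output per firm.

15.6

A representative firm's profit is π_i = x_i(162 − 2X) − 6x_i − x_i², with X = x_i + Σ_{j≠i} x_j.
First-order condition: 156 − 6x_i − 2Σ_{j≠i} x_j = 0.
With identical firms, set every x_j = x: then 156 − 6x − 4x = 0, i.e. x = 156/10 = 15.6.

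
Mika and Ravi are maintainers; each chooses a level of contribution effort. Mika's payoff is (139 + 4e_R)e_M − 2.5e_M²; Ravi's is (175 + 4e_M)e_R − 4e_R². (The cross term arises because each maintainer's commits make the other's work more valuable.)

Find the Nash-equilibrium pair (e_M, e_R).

Expanding Mika's payoff: 139e_M + 4e_Re_M − 2.5e_M².
∂π/∂e_M = 139 + 4e_R − 5e_M = 0, so e_M = 27.8 + 0.8e_R.
Likewise for Ravi: e_R = 21.875 + 0.5e_M.
Plugging e_R into Mika's best response: e_M = 27.8 + 0.8(21.875 + 0.5e_M) ⇒ 0.6e_M = 45.3, so e_M = 75.5.
Then e_R = 21.875 + 0.5·75.5 = 59.625.

75.5, 59.625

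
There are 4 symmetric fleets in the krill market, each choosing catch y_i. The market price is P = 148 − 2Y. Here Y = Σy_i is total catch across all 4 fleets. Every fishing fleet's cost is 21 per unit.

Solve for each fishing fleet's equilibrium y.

12.7

A representative fishing fleet's profit is π_i = y_i(148 − 2Y) − 21y_i, with Y = y_i + Σ_{j≠i} y_j.
First-order condition: 127 − 4y_i − 2Σ_{j≠i} y_j = 0.
With identical fishing fleets, set every y_j = y: then 127 − 4y − 6y = 0, i.e. y = 127/10 = 12.7.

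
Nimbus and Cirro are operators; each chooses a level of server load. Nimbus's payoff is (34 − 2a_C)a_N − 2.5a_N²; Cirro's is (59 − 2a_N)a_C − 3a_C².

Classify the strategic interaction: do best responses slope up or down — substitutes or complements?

Expanding Nimbus's payoff: 34a_N − 2a_Ca_N − 2.5a_N².
∂π/∂a_N = 34 − 2a_C − 5a_N = 0, so a_N = 6.8 − 0.4a_C.
The best-response slope da_N/da_C = −0.4 < 0: the reaction function is downward-sloping, so the choices are strategic substitutes.

strategic substitutes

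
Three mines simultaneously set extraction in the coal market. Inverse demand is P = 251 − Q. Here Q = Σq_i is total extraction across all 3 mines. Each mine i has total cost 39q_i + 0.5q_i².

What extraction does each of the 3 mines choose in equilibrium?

A representative mine's profit is π_i = q_i(251 − Q) − 39q_i − 0.5q_i², with Q = q_i + Σ_{j≠i} q_j.
First-order condition: 212 − 3q_i − Σ_{j≠i} q_j = 0.
In a symmetric equilibrium every mine chooses the same q, so Σ_{j≠i} q_j = 2q. The condition becomes 212 − 5q = 0, giving q = 212/5 = 42.4.

42.4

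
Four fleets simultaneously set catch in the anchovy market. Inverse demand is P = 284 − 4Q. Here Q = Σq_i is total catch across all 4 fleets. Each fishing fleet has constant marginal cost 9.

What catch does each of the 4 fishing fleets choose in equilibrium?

A representative fishing fleet's profit is π_i = q_i(284 − 4Q) − 9q_i, with Q = q_i + Σ_{j≠i} q_j.
First-order condition: 275 − 8q_i − 4Σ_{j≠i} q_j = 0.
In a symmetric equilibrium every fishing fleet chooses the same q, so Σ_{j≠i} q_j = 3q. The condition becomes 275 − 20q = 0, giving q = 275/20 = 13.75.

13.75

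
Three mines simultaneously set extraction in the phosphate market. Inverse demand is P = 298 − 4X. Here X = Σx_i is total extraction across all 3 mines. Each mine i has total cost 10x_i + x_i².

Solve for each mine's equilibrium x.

A representative mine's profit is π_i = x_i(298 − 4X) − 10x_i − x_i², with X = x_i + Σ_{j≠i} x_j.
First-order condition: 288 − 10x_i − 4Σ_{j≠i} x_j = 0.
Imposing symmetry (x_j = x for all j) turns Σ_{j≠i} x_j into 2x, so 288 = 18x and x = 16.

16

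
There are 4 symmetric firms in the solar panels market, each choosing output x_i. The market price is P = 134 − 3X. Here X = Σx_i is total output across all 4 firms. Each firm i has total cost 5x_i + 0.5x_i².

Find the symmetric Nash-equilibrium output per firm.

8.0625

A representative firm's profit is π_i = x_i(134 − 3X) − 5x_i − 0.5x_i², with X = x_i + Σ_{j≠i} x_j.
First-order condition: 129 − 7x_i − 3Σ_{j≠i} x_j = 0.
Imposing symmetry (x_j = x for all j) turns Σ_{j≠i} x_j into 3x, so 129 = 16x and x = 8.0625.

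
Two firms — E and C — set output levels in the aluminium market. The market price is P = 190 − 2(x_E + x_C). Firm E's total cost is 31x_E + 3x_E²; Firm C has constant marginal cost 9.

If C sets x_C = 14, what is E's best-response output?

13.1

Firm E's profit: π = x_E(190 − 2(x_E + x_C)) − 31x_E − 3x_E².
∂π/∂x_E = 159 − 10x_E − 2x_C = 0, so x_E = 15.9 − 0.2x_C.
At x_C = 14: x_E = 15.9 − 0.2·14 = 13.1.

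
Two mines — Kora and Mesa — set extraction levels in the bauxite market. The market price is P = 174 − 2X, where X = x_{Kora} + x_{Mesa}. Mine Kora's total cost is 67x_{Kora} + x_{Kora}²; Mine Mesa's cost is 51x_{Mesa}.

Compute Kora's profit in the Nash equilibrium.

248.43

Mine Kora's profit: π = x_{Kora}(174 − 2(x_{Kora} + x_{Mesa})) − 67x_{Kora} − x_{Kora}².
∂π/∂x_{Kora} = 107 − 6x_{Kora} − 2x_{Mesa} = 0, so x_{Kora} = 107/6 − (1/3)x_{Mesa}.
For Mesa: ∂π/∂x_{Mesa} = 123 − 4x_{Mesa} − 2x_{Kora} = 0 ⇒ x_{Mesa} = 30.75 − 0.5x_{Kora}.
Plugging x_{Mesa} into Kora's best response: x_{Kora} = 107/6 − (1/3)(30.75 − 0.5x_{Kora}) ⇒ (5/6)x_{Kora} = 91/12, so x_{Kora} = 9.1.
Then x_{Mesa} = 30.75 − 0.5·9.1 = 26.2.
Price P = 174 − 2·35.3 = 103.4.
Kora's profit: (103.4 − 67)·9.1 − (9.1)² = 248.43.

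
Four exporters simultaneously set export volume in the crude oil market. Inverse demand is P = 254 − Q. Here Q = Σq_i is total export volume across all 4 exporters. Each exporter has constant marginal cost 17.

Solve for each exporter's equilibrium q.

A representative exporter's profit is π_i = q_i(254 − Q) − 17q_i, with Q = q_i + Σ_{j≠i} q_j.
First-order condition: 237 − 2q_i − Σ_{j≠i} q_j = 0.
In a symmetric equilibrium every exporter chooses the same q, so Σ_{j≠i} q_j = 3q. The condition becomes 237 − 5q = 0, giving q = 237/5 = 47.4.

47.4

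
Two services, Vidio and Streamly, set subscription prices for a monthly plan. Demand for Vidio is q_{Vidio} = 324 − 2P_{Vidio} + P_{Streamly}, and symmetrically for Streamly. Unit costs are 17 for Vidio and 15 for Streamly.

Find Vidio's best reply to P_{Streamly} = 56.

103.5

Vidio's profit: π = (P_{Vidio} − 17)(324 − 2P_{Vidio} + P_{Streamly}).
∂π/∂P_{Vidio} = 358 − 4P_{Vidio} + P_{Streamly} = 0 ⇒ P_{Vidio} = 89.5 + 0.25P_{Streamly}.
At P_{Streamly} = 56: P_{Vidio} = 89.5 + 0.25·56 = 103.5.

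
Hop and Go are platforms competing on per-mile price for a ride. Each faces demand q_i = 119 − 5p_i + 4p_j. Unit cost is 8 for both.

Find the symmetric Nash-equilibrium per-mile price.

Hop's profit: π = (p_{Hop} − 8)(119 − 5p_{Hop} + 4p_{Go}).
∂π/∂p_{Hop} = 159 − 10p_{Hop} + 4p_{Go} = 0 ⇒ p_{Hop} = 15.9 + 0.4p_{Go}.
Setting p_{Hop} = p_{Go} in the reaction function: p_{Hop} = 15.9 + 0.4p_{Hop}, so p_{Hop} = 15.9 / 0.6 = 26.5.

26.5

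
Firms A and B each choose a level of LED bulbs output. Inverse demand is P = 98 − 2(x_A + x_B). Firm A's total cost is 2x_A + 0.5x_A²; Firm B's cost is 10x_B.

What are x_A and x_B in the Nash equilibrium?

Firm A's profit: π = x_A(98 − 2(x_A + x_B)) − 2x_A − 0.5x_A².
∂π/∂x_A = 96 − 5x_A − 2x_B = 0, so x_A = 19.2 − 0.4x_B.
For B: ∂π/∂x_B = 88 − 4x_B − 2x_A = 0 ⇒ x_B = 22 − 0.5x_A.
Plugging x_B into A's best response: x_A = 19.2 − 0.4(22 − 0.5x_A) ⇒ 0.8x_A = 10.4, so x_A = 13.
Then x_B = 22 − 0.5·13 = 15.5.

13, 15.5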